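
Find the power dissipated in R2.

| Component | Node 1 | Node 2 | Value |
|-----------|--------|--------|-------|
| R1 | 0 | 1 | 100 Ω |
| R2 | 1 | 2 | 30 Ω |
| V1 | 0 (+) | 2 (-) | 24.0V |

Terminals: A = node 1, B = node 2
Nodal analysis, taking node 2 as the 0 V reference.
Source V1 fixes V_0 = 24 V.
KCL at each unknown node (sum of currents leaving = 0; resistances in Ω):
  Node 1: (V_1 - 24)/100 + (V_1 - 0)/30 = 0
Collecting terms: 0.04333 × V_1 = 0.24  =>  V_1 = 5.538 V
I_R2 = (V_1 - V_2)/R2 = (5.538 - 0)/30 = 0.1846 A
P_R2 = I_R2² × R2 = (0.1846)² × 30 = 1.022 W

Final answer: 1.022 W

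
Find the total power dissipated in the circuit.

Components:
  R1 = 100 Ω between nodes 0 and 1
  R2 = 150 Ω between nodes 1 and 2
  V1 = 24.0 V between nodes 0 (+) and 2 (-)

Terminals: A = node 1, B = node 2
Nodal analysis, taking node 2 as the 0 V reference.
Source V1 fixes V_0 = 24 V.
KCL at each unknown node (sum of currents leaving = 0; resistances in Ω):
  Node 1: (V_1 - 24)/100 + (V_1 - 0)/150 = 0
Collecting terms: 0.01667 × V_1 = 0.24  =>  V_1 = 14.4 V
Power in each resistor, P = (ΔV)²/R:
  P_R1 = (24 - 14.4)²/100 = 0.9216 W
  P_R2 = (14.4 - 0)²/150 = 1.382 W
P_total = P_R1 + P_R2 = 2.304 W

Final answer: 2.304 W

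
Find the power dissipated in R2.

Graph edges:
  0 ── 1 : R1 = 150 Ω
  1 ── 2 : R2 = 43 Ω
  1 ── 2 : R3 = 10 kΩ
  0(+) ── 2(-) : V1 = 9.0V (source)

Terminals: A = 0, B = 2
Nodal analysis, taking node 2 as the 0 V reference.
Source V1 fixes V_0 = 9 V.
KCL at each unknown node (sum of currents leaving = 0; resistances in Ω):
  Node 1: (V_1 - 9)/150 + (V_1 - 0)/43 + (V_1 - 0)/10000 = 0
Collecting terms: 0.03002 × V_1 = 0.06  =>  V_1 = 1.999 V
I_R2 = (V_1 - V_2)/R2 = (1.999 - 0)/43 = 0.04648 A
P_R2 = I_R2² × R2 = (0.04648)² × 43 = 0.09288 W

Final answer: 0.09288 W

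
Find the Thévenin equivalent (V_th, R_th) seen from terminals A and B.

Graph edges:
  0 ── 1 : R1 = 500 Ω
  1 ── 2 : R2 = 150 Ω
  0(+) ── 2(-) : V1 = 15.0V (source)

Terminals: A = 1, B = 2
Step 1 — V_th is the open-circuit voltage V_A - V_B (nothing connected across the terminals).
Nodal analysis, taking node 2 as the 0 V reference.
Source V1 fixes V_0 = 15 V.
KCL at each unknown node (sum of currents leaving = 0; resistances in Ω):
  Node 1: (V_1 - 15)/500 + (V_1 - 0)/150 = 0
Collecting terms: 0.008667 × V_1 = 0.03  =>  V_1 = 3.462 V
V_th = V_1 - V_2 = 3.462 - 0 = 3.462 V
Step 2 — R_th: zero the source — replace V1 by a short circuit (node 2 merges into node 0) — and find the resistance seen between A (node 1) and B (node 0).
Reduce the network between node 1 (A) and node 0 (B) by series/parallel combination:
  Rp1 = R1 ‖ R2 (parallel, both between nodes 0 and 1) = 1/(1/500 + 1/150) = 115.4 Ω
R_th = 115.4 Ω

Final answer: V_th = 3.462 V, R_th = 115.4 Ω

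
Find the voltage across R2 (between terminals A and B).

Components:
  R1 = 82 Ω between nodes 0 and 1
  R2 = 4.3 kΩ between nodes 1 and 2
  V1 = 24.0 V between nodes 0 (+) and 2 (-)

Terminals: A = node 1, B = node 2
R1 and R2 are in series across V1 (node 0 → node 1 → node 2), and the output A–B is taken across R2, so this is a voltage divider.
Series current: I = V1/(R1 + R2) = 24/(82 + 4300) = 24/4382 = 0.005477 A
V_R2 = I × R2 = V1 × R2/(R1 + R2) = 24 × 4300/4382 = 23.55 V

Final answer: 23.55 V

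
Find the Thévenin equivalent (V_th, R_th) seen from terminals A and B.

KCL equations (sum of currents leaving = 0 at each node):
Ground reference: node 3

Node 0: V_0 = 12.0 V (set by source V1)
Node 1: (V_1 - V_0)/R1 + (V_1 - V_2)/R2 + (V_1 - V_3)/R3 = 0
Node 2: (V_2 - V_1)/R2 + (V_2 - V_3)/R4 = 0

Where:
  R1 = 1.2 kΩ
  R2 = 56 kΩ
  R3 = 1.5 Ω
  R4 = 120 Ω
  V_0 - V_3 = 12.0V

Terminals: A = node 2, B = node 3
Step 1 — V_th is the open-circuit voltage V_A - V_B (nothing connected across the terminals).
Nodal analysis, taking node 3 as the 0 V reference.
Source V1 fixes V_0 = 12 V.
KCL at each unknown node (sum of currents leaving = 0; resistances in Ω):
  Node 1: (V_1 - 12)/1200 + (V_1 - V_2)/56000 + (V_1 - 0)/1.5 = 0
  Node 2: (V_2 - V_1)/56000 + (V_2 - 0)/120 = 0
Collecting terms (coefficients in siemens):
  0.6675·V_1 - 0.00001786·V_2 = 0.01
  0.008351·V_2 - 0.00001786·V_1 = 0
Determinant D = (0.6675)(0.008351) - (-0.00001786)(-0.00001786) = 0.005575
V_1 = [(0.01)(0.008351) - (-0.00001786)(0)]/D = 0.01498 V
V_2 = [(0.6675)(0) - (0.01)(-0.00001786)]/D = 0.00003203 V
V_th = V_2 - V_3 = 0.00003203 - 0 = 0.00003203 V
Step 2 — R_th: zero the source — replace V1 by a short circuit (node 3 merges into node 0) — and find the resistance seen between A (node 2) and B (node 0).
Reduce the network between node 2 (A) and node 0 (B) by series/parallel combination:
  Rp1 = R1 ‖ R3 (parallel, both between nodes 0 and 1) = 1/(1/1200 + 1/1.5) = 1.498 Ω
  Rs1 = R2 + Rp1 (series, joined only at node 1) = 56000 + 1.498 = 56000 Ω
  Rp2 = R4 ‖ Rs1 (parallel, both between nodes 0 and 2) = 1/(1/120 + 1/56000) = 119.7 Ω
R_th = 119.7 Ω

Final answer: V_th = 3.203e-05 V, R_th = 119.7 Ω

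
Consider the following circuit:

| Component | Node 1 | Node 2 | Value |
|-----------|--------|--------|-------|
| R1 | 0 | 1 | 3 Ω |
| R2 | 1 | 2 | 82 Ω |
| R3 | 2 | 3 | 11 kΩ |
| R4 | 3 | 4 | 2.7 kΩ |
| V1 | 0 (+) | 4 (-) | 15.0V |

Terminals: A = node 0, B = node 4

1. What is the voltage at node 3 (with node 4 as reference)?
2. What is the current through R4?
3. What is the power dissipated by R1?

Nodal analysis, taking node 4 as the 0 V reference.
Source V1 fixes V_0 = 15 V.
KCL at each unknown node (sum of currents leaving = 0; resistances in Ω):
  Node 1: (V_1 - 15)/3 + (V_1 - V_2)/82 = 0
  Node 2: (V_2 - V_1)/82 + (V_2 - V_3)/11000 = 0
  Node 3: (V_3 - V_2)/11000 + (V_3 - 0)/2700 = 0
Collecting terms (coefficients in siemens):
  0.3455·V_1 - 0.0122·V_2 = 5
  0.01229·V_2 - 0.0122·V_1 - 0.00009091·V_3 = 0
  0.0004613·V_3 - 0.00009091·V_2 = 0
Solving these 3 simultaneous equations (Gaussian elimination) gives:
  V_1 = 15 V, V_2 = 14.91 V, V_3 = 2.938 V
Part 1:
  Read off the nodal solution: V_3 = 2.938 V
Part 2:
  I_R4 = (V_3 - V_4)/R4 = (2.938 - 0)/2700 = 0.001088 A
  Magnitude: I_R4 = 0.001088 A
Part 3:
  I_R1 = (V_0 - V_1)/R1 = (15 - 15)/3 = 0.001088 A
  P_R1 = I_R1² × R1 = (0.001088)² × 3 = 0.000003552 W

Final answers:
1. V_3 = 2.938 V
2. I_R4 = 0.001088 A
3. P_R1 = 3.552e-06 W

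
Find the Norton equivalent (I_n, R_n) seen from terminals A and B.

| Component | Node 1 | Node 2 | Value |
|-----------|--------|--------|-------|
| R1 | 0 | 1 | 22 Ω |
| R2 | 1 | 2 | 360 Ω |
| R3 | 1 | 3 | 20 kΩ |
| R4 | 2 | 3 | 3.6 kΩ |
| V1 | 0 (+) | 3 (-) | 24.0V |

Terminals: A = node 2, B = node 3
Find the Thévenin equivalent first; then I_n = V_th/R_th and R_n = R_th.
Step 1 — V_th is the open-circuit voltage V_A - V_B (nothing connected across the terminals).
Nodal analysis, taking node 3 as the 0 V reference.
Source V1 fixes V_0 = 24 V.
KCL at each unknown node (sum of currents leaving = 0; resistances in Ω):
  Node 1: (V_1 - 24)/22 + (V_1 - V_2)/360 + (V_1 - 0)/20000 = 0
  Node 2: (V_2 - V_1)/360 + (V_2 - 0)/3600 = 0
Collecting terms (coefficients in siemens):
  0.04828·V_1 - 0.002778·V_2 = 1.091
  0.003056·V_2 - 0.002778·V_1 = 0
Determinant D = (0.04828)(0.003056) - (-0.002778)(-0.002778) = 0.0001398
V_1 = [(1.091)(0.003056) - (-0.002778)(0)]/D = 23.84 V
V_2 = [(0.04828)(0) - (1.091)(-0.002778)]/D = 21.67 V
V_th = V_2 - V_3 = 21.67 - 0 = 21.67 V
Step 2 — R_th: zero the source — replace V1 by a short circuit (node 3 merges into node 0) — and find the resistance seen between A (node 2) and B (node 0).
Reduce the network between node 2 (A) and node 0 (B) by series/parallel combination:
  Rp1 = R1 ‖ R3 (parallel, both between nodes 0 and 1) = 1/(1/22 + 1/20000) = 21.98 Ω
  Rs1 = R2 + Rp1 (series, joined only at node 1) = 360 + 21.98 = 382 Ω
  Rp2 = R4 ‖ Rs1 (parallel, both between nodes 0 and 2) = 1/(1/3600 + 1/382) = 345.3 Ω
R_th = 345.3 Ω
I_n = V_th/R_th = 21.67/345.3 = 0.06276 A, and R_n = R_th = 345.3 Ω

Final answer: I_n = 0.06276 A, R_n = 345.3 Ω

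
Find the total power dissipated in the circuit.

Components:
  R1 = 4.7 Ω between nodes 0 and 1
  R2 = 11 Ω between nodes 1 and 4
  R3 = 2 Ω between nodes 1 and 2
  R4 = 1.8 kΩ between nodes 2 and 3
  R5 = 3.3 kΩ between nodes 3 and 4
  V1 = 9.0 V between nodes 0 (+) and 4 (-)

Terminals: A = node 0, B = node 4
Nodal analysis, taking node 4 as the 0 V reference.
Source V1 fixes V_0 = 9 V.
KCL at each unknown node (sum of currents leaving = 0; resistances in Ω):
  Node 1: (V_1 - 9)/4.7 + (V_1 - 0)/11 + (V_1 - V_2)/2 = 0
  Node 2: (V_2 - V_1)/2 + (V_2 - V_3)/1800 = 0
  Node 3: (V_3 - V_2)/1800 + (V_3 - 0)/3300 = 0
Collecting terms (coefficients in siemens):
  0.8037·V_1 - 0.5·V_2 = 1.915
  0.5006·V_2 - 0.5·V_1 - 0.0005556·V_3 = 0
  0.0008586·V_3 - 0.0005556·V_2 = 0
Solving these 3 simultaneous equations (Gaussian elimination) gives:
  V_1 = 6.302 V, V_2 = 6.299 V, V_3 = 4.076 V
Power in each resistor, P = (ΔV)²/R:
  P_R1 = (9 - 6.302)²/4.7 = 1.549 W
  P_R2 = (6.302 - 0)²/11 = 3.61 W
  P_R3 = (6.302 - 6.299)²/2 = 0.000003051 W
  P_R4 = (6.299 - 4.076)²/1800 = 0.002746 W
  P_R5 = (4.076 - 0)²/3300 = 0.005034 W
P_total = P_R1 + P_R2 + P_R3 + P_R4 + P_R5 = 5.167 W

Final answer: 5.167 W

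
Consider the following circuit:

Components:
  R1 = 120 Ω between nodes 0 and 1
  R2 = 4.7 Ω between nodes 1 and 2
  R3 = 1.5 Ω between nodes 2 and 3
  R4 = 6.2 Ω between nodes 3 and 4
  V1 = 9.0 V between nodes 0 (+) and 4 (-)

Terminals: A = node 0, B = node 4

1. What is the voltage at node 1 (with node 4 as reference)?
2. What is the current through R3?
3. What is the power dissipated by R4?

Nodal analysis, taking node 4 as the 0 V reference.
Source V1 fixes V_0 = 9 V.
KCL at each unknown node (sum of currents leaving = 0; resistances in Ω):
  Node 1: (V_1 - 9)/120 + (V_1 - V_2)/4.7 = 0
  Node 2: (V_2 - V_1)/4.7 + (V_2 - V_3)/1.5 = 0
  Node 3: (V_3 - V_2)/1.5 + (V_3 - 0)/6.2 = 0
Collecting terms (coefficients in siemens):
  0.2211·V_1 - 0.2128·V_2 = 0.075
  0.8794·V_2 - 0.2128·V_1 - 0.6667·V_3 = 0
  0.828·V_3 - 0.6667·V_2 = 0
Solving these 3 simultaneous equations (Gaussian elimination) gives:
  V_1 = 0.8429 V, V_2 = 0.5234 V, V_3 = 0.4215 V
Part 1:
  Read off the nodal solution: V_1 = 0.8429 V
Part 2:
  I_R3 = (V_2 - V_3)/R3 = (0.5234 - 0.4215)/1.5 = 0.06798 A
  Magnitude: I_R3 = 0.06798 A
Part 3:
  I_R4 = (V_3 - V_4)/R4 = (0.4215 - 0)/6.2 = 0.06798 A
  P_R4 = I_R4² × R4 = (0.06798)² × 6.2 = 0.02865 W

Final answers:
1. V_1 = 0.8429 V
2. I_R3 = 0.06798 A
3. P_R4 = 0.02865 W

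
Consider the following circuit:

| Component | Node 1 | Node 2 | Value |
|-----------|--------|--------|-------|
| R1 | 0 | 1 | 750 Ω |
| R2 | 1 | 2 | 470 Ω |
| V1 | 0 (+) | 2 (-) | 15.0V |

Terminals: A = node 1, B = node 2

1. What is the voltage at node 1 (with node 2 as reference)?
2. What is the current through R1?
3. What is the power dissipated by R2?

Nodal analysis, taking node 2 as the 0 V reference.
Source V1 fixes V_0 = 15 V.
KCL at each unknown node (sum of currents leaving = 0; resistances in Ω):
  Node 1: (V_1 - 15)/750 + (V_1 - 0)/470 = 0
Collecting terms: 0.003461 × V_1 = 0.02  =>  V_1 = 5.779 V
Part 1:
  Read off the nodal solution: V_1 = 5.779 V
Part 2:
  I_R1 = (V_0 - V_1)/R1 = (15 - 5.779)/750 = 0.0123 A
  Magnitude: I_R1 = 0.0123 A
Part 3:
  I_R2 = (V_1 - V_2)/R2 = (5.779 - 0)/470 = 0.0123 A
  P_R2 = I_R2² × R2 = (0.0123)² × 470 = 0.07105 W

Final answers:
1. V_1 = 5.779 V
2. I_R1 = 0.0123 A
3. P_R2 = 0.07105 W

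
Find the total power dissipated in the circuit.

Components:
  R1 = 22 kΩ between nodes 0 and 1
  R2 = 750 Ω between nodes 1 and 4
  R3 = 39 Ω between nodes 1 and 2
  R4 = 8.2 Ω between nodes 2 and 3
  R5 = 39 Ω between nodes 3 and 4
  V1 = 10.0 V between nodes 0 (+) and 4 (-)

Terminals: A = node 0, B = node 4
Nodal analysis, taking node 4 as the 0 V reference.
Source V1 fixes V_0 = 10 V.
KCL at each unknown node (sum of currents leaving = 0; resistances in Ω):
  Node 1: (V_1 - 10)/22000 + (V_1 - 0)/750 + (V_1 - V_2)/39 = 0
  Node 2: (V_2 - V_1)/39 + (V_2 - V_3)/8.2 = 0
  Node 3: (V_3 - V_2)/8.2 + (V_3 - 0)/39 = 0
Collecting terms (coefficients in siemens):
  0.02702·V_1 - 0.02564·V_2 = 0.0004545
  0.1476·V_2 - 0.02564·V_1 - 0.122·V_3 = 0
  0.1476·V_3 - 0.122·V_2 = 0
Solving these 3 simultaneous equations (Gaussian elimination) gives:
  V_1 = 0.03502 V, V_2 = 0.01918 V, V_3 = 0.01584 V
Power in each resistor, P = (ΔV)²/R:
  P_R1 = (10 - 0.03502)²/22000 = 0.004514 W
  P_R2 = (0.03502 - 0)²/750 = 0.000001635 W
  P_R3 = (0.03502 - 0.01918)²/39 = 0.000006437 W
  P_R4 = (0.01918 - 0.01584)²/8.2 = 0.000001353 W
  P_R5 = (0.01584 - 0)²/39 = 0.000006437 W
P_total = P_R1 + P_R2 + P_R3 + P_R4 + P_R5 = 0.00453 W

Final answer: 0.00453 W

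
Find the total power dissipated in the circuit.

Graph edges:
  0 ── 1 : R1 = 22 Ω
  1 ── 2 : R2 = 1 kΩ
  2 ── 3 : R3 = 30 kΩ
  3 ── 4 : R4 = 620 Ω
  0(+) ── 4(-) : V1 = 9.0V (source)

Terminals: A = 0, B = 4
Nodal analysis, taking node 4 as the 0 V reference.
Source V1 fixes V_0 = 9 V.
KCL at each unknown node (sum of currents leaving = 0; resistances in Ω):
  Node 1: (V_1 - 9)/22 + (V_1 - V_2)/1000 = 0
  Node 2: (V_2 - V_1)/1000 + (V_2 - V_3)/30000 = 0
  Node 3: (V_3 - V_2)/30000 + (V_3 - 0)/620 = 0
Collecting terms (coefficients in siemens):
  0.04645·V_1 - 0.001·V_2 = 0.4091
  0.001033·V_2 - 0.001·V_1 - 0.00003333·V_3 = 0
  0.001646·V_3 - 0.00003333·V_2 = 0
Solving these 3 simultaneous equations (Gaussian elimination) gives:
  V_1 = 8.994 V, V_2 = 8.709 V, V_3 = 0.1763 V
Power in each resistor, P = (ΔV)²/R:
  P_R1 = (9 - 8.994)²/22 = 0.00000178 W
  P_R2 = (8.994 - 8.709)²/1000 = 0.0000809 W
  P_R3 = (8.709 - 0.1763)²/30000 = 0.002427 W
  P_R4 = (0.1763 - 0)²/620 = 0.00005016 W
P_total = P_R1 + P_R2 + P_R3 + P_R4 = 0.00256 W

Final answer: 0.00256 W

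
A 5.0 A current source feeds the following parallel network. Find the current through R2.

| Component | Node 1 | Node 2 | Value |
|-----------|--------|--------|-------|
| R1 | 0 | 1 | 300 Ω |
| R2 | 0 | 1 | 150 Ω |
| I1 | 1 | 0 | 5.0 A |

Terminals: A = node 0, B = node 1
All resistors sit directly between nodes 0 and 1, so they are in parallel and share one voltage V; the full source current 5 A splits among them.
1/R_par = 1/300 + 1/150 = 0.01 S  =>  R_par = 100 Ω
V = I × R_par = 5 × 100 = 500 V
I_R2 = V/R2 = 500/150 = 3.333 A

Final answer: 3.333 A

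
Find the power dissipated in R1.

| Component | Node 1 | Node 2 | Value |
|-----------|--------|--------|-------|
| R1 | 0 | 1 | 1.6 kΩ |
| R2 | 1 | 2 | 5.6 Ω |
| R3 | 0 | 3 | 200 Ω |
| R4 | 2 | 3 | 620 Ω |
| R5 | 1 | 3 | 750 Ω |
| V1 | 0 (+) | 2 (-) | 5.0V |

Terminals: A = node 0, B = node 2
Nodal analysis, taking node 2 as the 0 V reference.
Source V1 fixes V_0 = 5 V.
KCL at each unknown node (sum of currents leaving = 0; resistances in Ω):
  Node 1: (V_1 - 5)/1600 + (V_1 - 0)/5.6 + (V_1 - V_3)/750 = 0
  Node 3: (V_3 - 5)/200 + (V_3 - 0)/620 + (V_3 - V_1)/750 = 0
Collecting terms (coefficients in siemens):
  0.1805·V_1 - 0.001333·V_3 = 0.003125
  0.007946·V_3 - 0.001333·V_1 = 0.025
Determinant D = (0.1805)(0.007946) - (-0.001333)(-0.001333) = 0.001433
V_1 = [(0.003125)(0.007946) - (-0.001333)(0.025)]/D = 0.0406 V
V_3 = [(0.1805)(0.025) - (0.003125)(-0.001333)]/D = 3.153 V
I_R1 = (V_0 - V_1)/R1 = (5 - 0.0406)/1600 = 0.0031 A
P_R1 = I_R1² × R1 = (0.0031)² × 1600 = 0.01537 W

Final answer: 0.01537 W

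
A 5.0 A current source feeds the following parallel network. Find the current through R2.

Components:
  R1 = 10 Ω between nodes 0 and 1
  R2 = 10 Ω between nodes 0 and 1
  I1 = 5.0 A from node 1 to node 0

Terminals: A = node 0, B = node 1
All resistors sit directly between nodes 0 and 1, so they are in parallel and share one voltage V; the full source current 5 A splits among them.
1/R_par = 1/10 + 1/10 = 0.2 S  =>  R_par = 5 Ω
V = I × R_par = 5 × 5 = 25 V
I_R2 = V/R2 = 25/10 = 2.5 A

Final answer: 2.5 A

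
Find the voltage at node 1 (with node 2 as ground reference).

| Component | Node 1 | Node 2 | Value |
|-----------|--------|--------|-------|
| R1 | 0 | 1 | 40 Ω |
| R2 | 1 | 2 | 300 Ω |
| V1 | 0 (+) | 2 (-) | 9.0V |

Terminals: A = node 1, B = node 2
Nodal analysis, taking node 2 as the 0 V reference.
Source V1 fixes V_0 = 9 V.
KCL at each unknown node (sum of currents leaving = 0; resistances in Ω):
  Node 1: (V_1 - 9)/40 + (V_1 - 0)/300 = 0
Collecting terms: 0.02833 × V_1 = 0.225  =>  V_1 = 7.941 V
The requested potential is V_1 = 7.941 V.

Final answer: V_1 = 7.941 V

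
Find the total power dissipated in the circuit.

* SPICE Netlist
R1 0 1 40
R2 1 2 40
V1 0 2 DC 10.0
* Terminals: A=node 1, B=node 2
Nodal analysis, taking node 2 as the 0 V reference.
Source V1 fixes V_0 = 10 V.
KCL at each unknown node (sum of currents leaving = 0; resistances in Ω):
  Node 1: (V_1 - 10)/40 + (V_1 - 0)/40 = 0
Collecting terms: 0.05 × V_1 = 0.25  =>  V_1 = 5 V
Power in each resistor, P = (ΔV)²/R:
  P_R1 = (10 - 5)²/40 = 0.625 W
  P_R2 = (5 - 0)²/40 = 0.625 W
P_total = P_R1 + P_R2 = 1.25 W

Final answer: 1.25 W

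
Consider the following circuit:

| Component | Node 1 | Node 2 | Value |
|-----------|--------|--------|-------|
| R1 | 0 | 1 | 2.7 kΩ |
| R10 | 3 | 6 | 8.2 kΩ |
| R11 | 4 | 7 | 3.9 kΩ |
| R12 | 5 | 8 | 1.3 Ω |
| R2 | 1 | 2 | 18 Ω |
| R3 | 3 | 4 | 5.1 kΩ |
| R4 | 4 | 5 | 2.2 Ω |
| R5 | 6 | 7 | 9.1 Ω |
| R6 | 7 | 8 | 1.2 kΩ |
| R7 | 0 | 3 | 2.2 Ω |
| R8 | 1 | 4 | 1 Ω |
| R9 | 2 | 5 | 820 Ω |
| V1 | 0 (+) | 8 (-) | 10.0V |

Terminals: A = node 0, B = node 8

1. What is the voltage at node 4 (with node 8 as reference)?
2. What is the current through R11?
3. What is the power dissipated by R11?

Nodal analysis, taking node 8 as the 0 V reference.
Source V1 fixes V_0 = 10 V.
KCL at each unknown node (sum of currents leaving = 0; resistances in Ω):
  Node 1: (V_1 - 10)/2700 + (V_1 - V_2)/18 + (V_1 - V_4)/1 = 0
  Node 2: (V_2 - V_1)/18 + (V_2 - V_5)/820 = 0
  Node 3: (V_3 - V_4)/5100 + (V_3 - 10)/2.2 + (V_3 - V_6)/8200 = 0
  Node 4: (V_4 - V_3)/5100 + (V_4 - V_5)/2.2 + (V_4 - V_1)/1 + (V_4 - V_7)/3900 = 0
  Node 5: (V_5 - V_4)/2.2 + (V_5 - V_2)/820 + (V_5 - 0)/1.3 = 0
  Node 6: (V_6 - V_7)/9.1 + (V_6 - V_3)/8200 = 0
  Node 7: (V_7 - V_6)/9.1 + (V_7 - 0)/1200 + (V_7 - V_4)/3900 = 0
Collecting terms (coefficients in siemens):
  1.056·V_1 - 0.05556·V_2 - 1·V_4 = 0.003704
  0.05678·V_2 - 0.05556·V_1 - 0.00122·V_5 = 0
  0.4549·V_3 - 0.0001961·V_4 - 0.000122·V_6 = 4.545
  1.455·V_4 - 1·V_1 - 0.0001961·V_3 - 0.4545·V_5 - 0.0002564·V_7 = 0
  1.225·V_5 - 0.00122·V_2 - 0.4545·V_4 = 0
  0.11·V_6 - 0.000122·V_3 - 0.1099·V_7 = 0
  0.111·V_7 - 0.0002564·V_4 - 0.1099·V_6 = 0
Solving these 7 simultaneous equations (Gaussian elimination) gives:
  V_1 = 0.02429 V, V_2 = 0.02394 V, V_3 = 9.993 V, V_4 = 0.02062 V
  V_5 = 0.007675 V, V_6 = 1.019 V, V_7 = 1.009 V
Part 1:
  Read off the nodal solution: V_4 = 0.02062 V
Part 2:
  I_R11 = (V_4 - V_7)/R11 = (0.02062 - 1.009)/3900 = -0.0002535 A
  Magnitude: I_R11 = 0.0002535 A
Part 3:
  I_R11 = (V_4 - V_7)/R11 = (0.02062 - 1.009)/3900 = -0.0002535 A
  P_R11 = I_R11² × R11 = (-0.0002535)² × 3900 = 0.0002506 W

Final answers:
1. V_4 = 0.02062 V
2. I_R11 = 0.0002535 A
3. P_R11 = 0.0002506 W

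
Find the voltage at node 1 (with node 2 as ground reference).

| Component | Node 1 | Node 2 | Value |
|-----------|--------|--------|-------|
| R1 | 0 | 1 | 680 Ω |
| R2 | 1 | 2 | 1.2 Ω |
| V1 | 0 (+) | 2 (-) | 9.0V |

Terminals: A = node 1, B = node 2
Nodal analysis, taking node 2 as the 0 V reference.
Source V1 fixes V_0 = 9 V.
KCL at each unknown node (sum of currents leaving = 0; resistances in Ω):
  Node 1: (V_1 - 9)/680 + (V_1 - 0)/1.2 = 0
Collecting terms: 0.8348 × V_1 = 0.01324  =>  V_1 = 0.01585 V
The requested potential is V_1 = 0.01585 V.

Final answer: V_1 = 0.01585 V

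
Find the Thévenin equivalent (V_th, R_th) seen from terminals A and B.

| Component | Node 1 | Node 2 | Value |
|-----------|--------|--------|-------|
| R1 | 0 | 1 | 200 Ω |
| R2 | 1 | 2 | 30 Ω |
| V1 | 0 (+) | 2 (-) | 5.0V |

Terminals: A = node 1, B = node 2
Step 1 — V_th is the open-circuit voltage V_A - V_B (nothing connected across the terminals).
Nodal analysis, taking node 2 as the 0 V reference.
Source V1 fixes V_0 = 5 V.
KCL at each unknown node (sum of currents leaving = 0; resistances in Ω):
  Node 1: (V_1 - 5)/200 + (V_1 - 0)/30 = 0
Collecting terms: 0.03833 × V_1 = 0.025  =>  V_1 = 0.6522 V
V_th = V_1 - V_2 = 0.6522 - 0 = 0.6522 V
Step 2 — R_th: zero the source — replace V1 by a short circuit (node 2 merges into node 0) — and find the resistance seen between A (node 1) and B (node 0).
Reduce the network between node 1 (A) and node 0 (B) by series/parallel combination:
  Rp1 = R1 ‖ R2 (parallel, both between nodes 0 and 1) = 1/(1/200 + 1/30) = 26.09 Ω
R_th = 26.09 Ω

Final answer: V_th = 0.6522 V, R_th = 26.09 Ω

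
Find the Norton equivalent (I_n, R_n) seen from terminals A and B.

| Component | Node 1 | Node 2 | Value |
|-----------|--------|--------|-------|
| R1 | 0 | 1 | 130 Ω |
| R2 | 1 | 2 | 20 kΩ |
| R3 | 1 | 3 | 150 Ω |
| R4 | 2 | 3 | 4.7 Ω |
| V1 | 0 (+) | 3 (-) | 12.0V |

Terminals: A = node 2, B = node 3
Find the Thévenin equivalent first; then I_n = V_th/R_th and R_n = R_th.
Step 1 — V_th is the open-circuit voltage V_A - V_B (nothing connected across the terminals).
Nodal analysis, taking node 3 as the 0 V reference.
Source V1 fixes V_0 = 12 V.
KCL at each unknown node (sum of currents leaving = 0; resistances in Ω):
  Node 1: (V_1 - 12)/130 + (V_1 - V_2)/20000 + (V_1 - 0)/150 = 0
  Node 2: (V_2 - V_1)/20000 + (V_2 - 0)/4.7 = 0
Collecting terms (coefficients in siemens):
  0.01441·V_1 - 0.00005·V_2 = 0.09231
  0.2128·V_2 - 0.00005·V_1 = 0
Determinant D = (0.01441)(0.2128) - (-0.00005)(-0.00005) = 0.003066
V_1 = [(0.09231)(0.2128) - (-0.00005)(0)]/D = 6.406 V
V_2 = [(0.01441)(0) - (0.09231)(-0.00005)]/D = 0.001505 V
V_th = V_2 - V_3 = 0.001505 - 0 = 0.001505 V
Step 2 — R_th: zero the source — replace V1 by a short circuit (node 3 merges into node 0) — and find the resistance seen between A (node 2) and B (node 0).
Reduce the network between node 2 (A) and node 0 (B) by series/parallel combination:
  Rp1 = R1 ‖ R3 (parallel, both between nodes 0 and 1) = 1/(1/130 + 1/150) = 69.64 Ω
  Rs1 = R2 + Rp1 (series, joined only at node 1) = 20000 + 69.64 = 20070 Ω
  Rp2 = R4 ‖ Rs1 (parallel, both between nodes 0 and 2) = 1/(1/4.7 + 1/20070) = 4.699 Ω
R_th = 4.699 Ω
I_n = V_th/R_th = 0.001505/4.699 = 0.0003203 A, and R_n = R_th = 4.699 Ω

Final answer: I_n = 0.0003203 A, R_n = 4.699 Ω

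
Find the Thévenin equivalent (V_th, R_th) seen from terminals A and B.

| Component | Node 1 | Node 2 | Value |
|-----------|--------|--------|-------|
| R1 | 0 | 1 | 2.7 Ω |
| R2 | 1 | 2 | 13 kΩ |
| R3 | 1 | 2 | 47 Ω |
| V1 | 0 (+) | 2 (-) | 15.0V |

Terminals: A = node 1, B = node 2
Step 1 — V_th is the open-circuit voltage V_A - V_B (nothing connected across the terminals).
Nodal analysis, taking node 2 as the 0 V reference.
Source V1 fixes V_0 = 15 V.
KCL at each unknown node (sum of currents leaving = 0; resistances in Ω):
  Node 1: (V_1 - 15)/2.7 + (V_1 - 0)/13000 + (V_1 - 0)/47 = 0
Collecting terms: 0.3917 × V_1 = 5.556  =>  V_1 = 14.18 V
V_th = V_1 - V_2 = 14.18 - 0 = 14.18 V
Step 2 — R_th: zero the source — replace V1 by a short circuit (node 2 merges into node 0) — and find the resistance seen between A (node 1) and B (node 0).
Reduce the network between node 1 (A) and node 0 (B) by series/parallel combination:
  Rp1 = R1 ‖ R2 ‖ R3 (parallel, all between nodes 0 and 1) = 1/(1/2.7 + 1/13000 + 1/47) = 2.553 Ω
R_th = 2.553 Ω

Final answer: V_th = 14.18 V, R_th = 2.553 Ω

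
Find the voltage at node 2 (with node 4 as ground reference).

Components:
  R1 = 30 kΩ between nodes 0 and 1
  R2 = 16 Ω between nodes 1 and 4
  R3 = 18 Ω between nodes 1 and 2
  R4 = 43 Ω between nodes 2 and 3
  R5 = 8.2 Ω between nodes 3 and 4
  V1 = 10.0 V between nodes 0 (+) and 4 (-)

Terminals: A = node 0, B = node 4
Nodal analysis, taking node 4 as the 0 V reference.
Source V1 fixes V_0 = 10 V.
KCL at each unknown node (sum of currents leaving = 0; resistances in Ω):
  Node 1: (V_1 - 10)/30000 + (V_1 - 0)/16 + (V_1 - V_2)/18 = 0
  Node 2: (V_2 - V_1)/18 + (V_2 - V_3)/43 = 0
  Node 3: (V_3 - V_2)/43 + (V_3 - 0)/8.2 = 0
Collecting terms (coefficients in siemens):
  0.1181·V_1 - 0.05556·V_2 = 0.0003333
  0.07881·V_2 - 0.05556·V_1 - 0.02326·V_3 = 0
  0.1452·V_3 - 0.02326·V_2 = 0
Solving these 3 simultaneous equations (Gaussian elimination) gives:
  V_1 = 0.00433 V, V_2 = 0.003204 V, V_3 = 0.0005131 V
The requested potential is V_2 = 0.003204 V.

Final answer: V_2 = 0.003204 V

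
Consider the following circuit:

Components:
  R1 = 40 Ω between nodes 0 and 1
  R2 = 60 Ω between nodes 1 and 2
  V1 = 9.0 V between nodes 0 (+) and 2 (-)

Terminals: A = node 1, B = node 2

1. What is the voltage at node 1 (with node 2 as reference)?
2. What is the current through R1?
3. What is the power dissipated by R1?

Nodal analysis, taking node 2 as the 0 V reference.
Source V1 fixes V_0 = 9 V.
KCL at each unknown node (sum of currents leaving = 0; resistances in Ω):
  Node 1: (V_1 - 9)/40 + (V_1 - 0)/60 = 0
Collecting terms: 0.04167 × V_1 = 0.225  =>  V_1 = 5.4 V
Part 1:
  Read off the nodal solution: V_1 = 5.4 V
Part 2:
  I_R1 = (V_0 - V_1)/R1 = (9 - 5.4)/40 = 0.09 A
  Magnitude: I_R1 = 0.09 A
Part 3:
  I_R1 = (V_0 - V_1)/R1 = (9 - 5.4)/40 = 0.09 A
  P_R1 = I_R1² × R1 = (0.09)² × 40 = 0.324 W

Final answers:
1. V_1 = 5.4 V
2. I_R1 = 0.09 A
3. P_R1 = 0.324 W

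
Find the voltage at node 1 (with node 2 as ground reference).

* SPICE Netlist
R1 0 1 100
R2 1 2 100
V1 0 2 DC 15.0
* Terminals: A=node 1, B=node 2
Nodal analysis, taking node 2 as the 0 V reference.
Source V1 fixes V_0 = 15 V.
KCL at each unknown node (sum of currents leaving = 0; resistances in Ω):
  Node 1: (V_1 - 15)/100 + (V_1 - 0)/100 = 0
Collecting terms: 0.02 × V_1 = 0.15  =>  V_1 = 7.5 V
The requested potential is V_1 = 7.5 V.

Final answer: V_1 = 7.5 V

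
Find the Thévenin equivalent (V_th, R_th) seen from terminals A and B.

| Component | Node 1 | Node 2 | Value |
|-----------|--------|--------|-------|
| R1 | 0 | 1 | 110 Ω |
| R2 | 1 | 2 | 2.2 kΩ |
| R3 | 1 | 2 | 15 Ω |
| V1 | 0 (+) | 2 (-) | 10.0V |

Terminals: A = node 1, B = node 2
Step 1 — V_th is the open-circuit voltage V_A - V_B (nothing connected across the terminals).
Nodal analysis, taking node 2 as the 0 V reference.
Source V1 fixes V_0 = 10 V.
KCL at each unknown node (sum of currents leaving = 0; resistances in Ω):
  Node 1: (V_1 - 10)/110 + (V_1 - 0)/2200 + (V_1 - 0)/15 = 0
Collecting terms: 0.07621 × V_1 = 0.09091  =>  V_1 = 1.193 V
V_th = V_1 - V_2 = 1.193 - 0 = 1.193 V
Step 2 — R_th: zero the source — replace V1 by a short circuit (node 2 merges into node 0) — and find the resistance seen between A (node 1) and B (node 0).
Reduce the network between node 1 (A) and node 0 (B) by series/parallel combination:
  Rp1 = R1 ‖ R2 ‖ R3 (parallel, all between nodes 0 and 1) = 1/(1/110 + 1/2200 + 1/15) = 13.12 Ω
R_th = 13.12 Ω

Final answer: V_th = 1.193 V, R_th = 13.12 Ω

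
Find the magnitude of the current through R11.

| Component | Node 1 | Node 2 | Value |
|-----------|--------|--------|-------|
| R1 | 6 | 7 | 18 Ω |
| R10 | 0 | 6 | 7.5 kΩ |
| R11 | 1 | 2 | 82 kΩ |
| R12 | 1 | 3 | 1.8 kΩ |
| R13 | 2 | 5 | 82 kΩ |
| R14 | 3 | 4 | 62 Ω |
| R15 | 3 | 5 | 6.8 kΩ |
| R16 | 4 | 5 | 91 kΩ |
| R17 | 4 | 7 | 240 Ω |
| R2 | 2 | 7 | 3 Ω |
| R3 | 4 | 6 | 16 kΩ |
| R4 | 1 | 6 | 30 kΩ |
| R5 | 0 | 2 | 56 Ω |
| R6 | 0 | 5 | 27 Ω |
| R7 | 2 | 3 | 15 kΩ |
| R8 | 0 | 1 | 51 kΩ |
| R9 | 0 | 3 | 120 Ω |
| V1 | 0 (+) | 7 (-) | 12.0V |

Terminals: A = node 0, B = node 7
Nodal analysis, taking node 7 as the 0 V reference.
Source V1 fixes V_0 = 12 V.
KCL at each unknown node (sum of currents leaving = 0; resistances in Ω):
  Node 1: (V_1 - V_6)/30000 + (V_1 - 12)/51000 + (V_1 - V_2)/82000 + (V_1 - V_3)/1800 = 0
  Node 2: (V_2 - 0)/3 + (V_2 - 12)/56 + (V_2 - V_3)/15000 + (V_2 - V_1)/82000 + (V_2 - V_5)/82000 = 0
  Node 3: (V_3 - V_2)/15000 + (V_3 - 12)/120 + (V_3 - V_1)/1800 + (V_3 - V_4)/62 + (V_3 - V_5)/6800 = 0
  Node 4: (V_4 - V_6)/16000 + (V_4 - V_3)/62 + (V_4 - V_5)/91000 + (V_4 - 0)/240 = 0
  Node 5: (V_5 - 12)/27 + (V_5 - V_2)/82000 + (V_5 - V_3)/6800 + (V_5 - V_4)/91000 = 0
  Node 6: (V_6 - 0)/18 + (V_6 - V_4)/16000 + (V_6 - V_1)/30000 + (V_6 - 12)/7500 = 0
Collecting terms (coefficients in siemens):
  0.0006207·V_1 - 0.0000122·V_2 - 0.0005556·V_3 - 0.00003333·V_6 = 0.0002353
  0.3513·V_2 - 0.0000122·V_1 - 0.00006667·V_3 - 0.0000122·V_5 = 0.2143
  0.02523·V_3 - 0.0005556·V_1 - 0.00006667·V_2 - 0.01613·V_4 - 0.0001471·V_5 = 0.1
  0.02037·V_4 - 0.01613·V_3 - 0.00001099·V_5 - 0.0000625·V_6 = 0
  0.03721·V_5 - 0.0000122·V_2 - 0.0001471·V_3 - 0.00001099·V_4 = 0.4444
  0.05578·V_6 - 0.00003333·V_1 - 0.0000625·V_4 = 0.0016
Solving these 6 simultaneous equations (Gaussian elimination) gives:
  V_1 = 8.034 V, V_2 = 0.6123 V, V_3 = 8.537 V, V_4 = 6.767 V
  V_5 = 11.98 V, V_6 = 0.04106 V
I_R11 = (V_1 - V_2)/R11 = (8.034 - 0.6123)/82000 = 0.00009051 A
|I_R11| = 0.00009051 A

Final answer: |I_R11| = 9.051e-05 A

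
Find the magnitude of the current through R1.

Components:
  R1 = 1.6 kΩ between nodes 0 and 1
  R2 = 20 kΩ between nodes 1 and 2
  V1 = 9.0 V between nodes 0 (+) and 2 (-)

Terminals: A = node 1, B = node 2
Nodal analysis, taking node 2 as the 0 V reference.
Source V1 fixes V_0 = 9 V.
KCL at each unknown node (sum of currents leaving = 0; resistances in Ω):
  Node 1: (V_1 - 9)/1600 + (V_1 - 0)/20000 = 0
Collecting terms: 0.000675 × V_1 = 0.005625  =>  V_1 = 8.333 V
I_R1 = (V_0 - V_1)/R1 = (9 - 8.333)/1600 = 0.0004167 A
|I_R1| = 0.0004167 A

Final answer: |I_R1| = 0.0004167 A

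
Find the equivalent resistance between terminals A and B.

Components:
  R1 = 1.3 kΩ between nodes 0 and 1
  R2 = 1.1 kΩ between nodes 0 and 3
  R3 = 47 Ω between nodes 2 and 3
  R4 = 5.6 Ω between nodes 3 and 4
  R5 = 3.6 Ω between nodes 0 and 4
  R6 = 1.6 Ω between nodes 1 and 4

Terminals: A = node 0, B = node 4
Reduce the network between node 0 (A) and node 4 (B) by series/parallel combination:
  Rs1 = R1 + R6 (series, joined only at node 1) = 1300 + 1.6 = 1302 Ω
  Rp1 = R5 ‖ Rs1 (parallel, both between nodes 0 and 4) = 1/(1/3.6 + 1/1302) = 3.59 Ω
  R3 touches the rest of the network only at node 3 (its other end, node 2, goes nowhere), so no current can flow through it — remove it.
  Rs2 = R2 + R4 (series, joined only at node 3) = 1100 + 5.6 = 1106 Ω
  Rp2 = Rp1 ‖ Rs2 (parallel, both between nodes 0 and 4) = 1/(1/3.59 + 1/1106) = 3.578 Ω
R_eq = 3.578 Ω

Final answer: 3.578 Ω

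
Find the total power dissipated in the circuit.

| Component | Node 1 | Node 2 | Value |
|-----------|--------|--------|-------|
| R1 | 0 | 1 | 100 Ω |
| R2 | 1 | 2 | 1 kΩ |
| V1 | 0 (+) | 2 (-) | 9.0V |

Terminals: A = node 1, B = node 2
Nodal analysis, taking node 2 as the 0 V reference.
Source V1 fixes V_0 = 9 V.
KCL at each unknown node (sum of currents leaving = 0; resistances in Ω):
  Node 1: (V_1 - 9)/100 + (V_1 - 0)/1000 = 0
Collecting terms: 0.011 × V_1 = 0.09  =>  V_1 = 8.182 V
Power in each resistor, P = (ΔV)²/R:
  P_R1 = (9 - 8.182)²/100 = 0.006694 W
  P_R2 = (8.182 - 0)²/1000 = 0.06694 W
P_total = P_R1 + P_R2 = 0.07364 W

Final answer: 0.07364 W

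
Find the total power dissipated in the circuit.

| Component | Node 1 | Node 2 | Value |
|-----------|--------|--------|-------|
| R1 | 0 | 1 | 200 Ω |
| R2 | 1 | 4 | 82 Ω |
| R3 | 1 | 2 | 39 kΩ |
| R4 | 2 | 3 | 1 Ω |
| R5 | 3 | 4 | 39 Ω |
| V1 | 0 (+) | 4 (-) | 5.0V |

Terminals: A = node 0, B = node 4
Nodal analysis, taking node 4 as the 0 V reference.
Source V1 fixes V_0 = 5 V.
KCL at each unknown node (sum of currents leaving = 0; resistances in Ω):
  Node 1: (V_1 - 5)/200 + (V_1 - 0)/82 + (V_1 - V_2)/39000 = 0
  Node 2: (V_2 - V_1)/39000 + (V_2 - V_3)/1 = 0
  Node 3: (V_3 - V_2)/1 + (V_3 - 0)/39 = 0
Collecting terms (coefficients in siemens):
  0.01722·V_1 - 0.00002564·V_2 = 0.025
  1·V_2 - 0.00002564·V_1 - 1·V_3 = 0
  1.026·V_3 - 1·V_2 = 0
Solving these 3 simultaneous equations (Gaussian elimination) gives:
  V_1 = 1.452 V, V_2 = 0.001487 V, V_3 = 0.00145 V
Power in each resistor, P = (ΔV)²/R:
  P_R1 = (5 - 1.452)²/200 = 0.06295 W
  P_R2 = (1.452 - 0)²/82 = 0.0257 W
  P_R3 = (1.452 - 0.001487)²/39000 = 0.00005393 W
  P_R4 = (0.001487 - 0.00145)²/1 = 0.000000001383 W
  P_R5 = (0.00145 - 0)²/39 = 0.00000005393 W
P_total = P_R1 + P_R2 + P_R3 + P_R4 + P_R5 = 0.08871 W

Final answer: 0.08871 W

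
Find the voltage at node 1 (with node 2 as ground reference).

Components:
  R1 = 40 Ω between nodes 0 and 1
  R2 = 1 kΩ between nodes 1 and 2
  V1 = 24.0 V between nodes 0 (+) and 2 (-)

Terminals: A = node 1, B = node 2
Nodal analysis, taking node 2 as the 0 V reference.
Source V1 fixes V_0 = 24 V.
KCL at each unknown node (sum of currents leaving = 0; resistances in Ω):
  Node 1: (V_1 - 24)/40 + (V_1 - 0)/1000 = 0
Collecting terms: 0.026 × V_1 = 0.6  =>  V_1 = 23.08 V
The requested potential is V_1 = 23.08 V.

Final answer: V_1 = 23.08 V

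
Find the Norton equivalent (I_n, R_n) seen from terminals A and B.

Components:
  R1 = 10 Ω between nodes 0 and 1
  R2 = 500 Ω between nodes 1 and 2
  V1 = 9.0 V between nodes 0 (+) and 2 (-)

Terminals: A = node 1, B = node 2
Find the Thévenin equivalent first; then I_n = V_th/R_th and R_n = R_th.
Step 1 — V_th is the open-circuit voltage V_A - V_B (nothing connected across the terminals).
Nodal analysis, taking node 2 as the 0 V reference.
Source V1 fixes V_0 = 9 V.
KCL at each unknown node (sum of currents leaving = 0; resistances in Ω):
  Node 1: (V_1 - 9)/10 + (V_1 - 0)/500 = 0
Collecting terms: 0.102 × V_1 = 0.9  =>  V_1 = 8.824 V
V_th = V_1 - V_2 = 8.824 - 0 = 8.824 V
Step 2 — R_th: zero the source — replace V1 by a short circuit (node 2 merges into node 0) — and find the resistance seen between A (node 1) and B (node 0).
Reduce the network between node 1 (A) and node 0 (B) by series/parallel combination:
  Rp1 = R1 ‖ R2 (parallel, both between nodes 0 and 1) = 1/(1/10 + 1/500) = 9.804 Ω
R_th = 9.804 Ω
I_n = V_th/R_th = 8.824/9.804 = 0.9 A, and R_n = R_th = 9.804 Ω

Final answer: I_n = 0.9 A, R_n = 9.804 Ω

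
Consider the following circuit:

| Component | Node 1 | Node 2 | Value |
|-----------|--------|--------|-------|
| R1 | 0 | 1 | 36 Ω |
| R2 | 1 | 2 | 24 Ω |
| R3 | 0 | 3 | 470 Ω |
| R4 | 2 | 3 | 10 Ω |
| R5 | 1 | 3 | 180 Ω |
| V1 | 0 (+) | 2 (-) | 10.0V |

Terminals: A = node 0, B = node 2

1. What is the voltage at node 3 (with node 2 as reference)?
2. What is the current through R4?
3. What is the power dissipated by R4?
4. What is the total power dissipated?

Nodal analysis, taking node 2 as the 0 V reference.
Source V1 fixes V_0 = 10 V.
KCL at each unknown node (sum of currents leaving = 0; resistances in Ω):
  Node 1: (V_1 - 10)/36 + (V_1 - 0)/24 + (V_1 - V_3)/180 = 0
  Node 3: (V_3 - 10)/470 + (V_3 - 0)/10 + (V_3 - V_1)/180 = 0
Collecting terms (coefficients in siemens):
  0.075·V_1 - 0.005556·V_3 = 0.2778
  0.1077·V_3 - 0.005556·V_1 = 0.02128
Determinant D = (0.075)(0.1077) - (-0.005556)(-0.005556) = 0.008045
V_1 = [(0.2778)(0.1077) - (-0.005556)(0.02128)]/D = 3.733 V
V_3 = [(0.075)(0.02128) - (0.2778)(-0.005556)]/D = 0.3902 V
Part 1:
  Read off the nodal solution: V_3 = 0.3902 V
Part 2:
  I_R4 = (V_2 - V_3)/R4 = (0 - 0.3902)/10 = -0.03902 A
  Magnitude: I_R4 = 0.03902 A
Part 3:
  I_R4 = (V_2 - V_3)/R4 = (0 - 0.3902)/10 = -0.03902 A
  P_R4 = I_R4² × R4 = (-0.03902)² × 10 = 0.01522 W
Part 4:
  Power in each resistor, P = (ΔV)²/R:
    P_R1 = (10 - 3.733)²/36 = 1.091 W
    P_R2 = (3.733 - 0)²/24 = 0.5805 W
    P_R3 = (10 - 0.3902)²/470 = 0.1965 W
    P_R4 = (0 - 0.3902)²/10 = 0.01522 W
    P_R5 = (3.733 - 0.3902)²/180 = 0.06207 W
  P_total = P_R1 + P_R2 + P_R3 + P_R4 + P_R5 = 1.945 W

Final answers:
1. V_3 = 0.3902 V
2. I_R4 = 0.03902 A
3. P_R4 = 0.01522 W
4. P_total = 1.945 W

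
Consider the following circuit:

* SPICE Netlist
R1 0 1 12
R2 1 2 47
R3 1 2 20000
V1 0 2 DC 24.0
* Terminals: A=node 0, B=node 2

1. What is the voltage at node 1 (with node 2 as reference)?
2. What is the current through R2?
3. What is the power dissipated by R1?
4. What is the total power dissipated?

Nodal analysis, taking node 2 as the 0 V reference.
Source V1 fixes V_0 = 24 V.
KCL at each unknown node (sum of currents leaving = 0; resistances in Ω):
  Node 1: (V_1 - 24)/12 + (V_1 - 0)/47 + (V_1 - 0)/20000 = 0
Collecting terms: 0.1047 × V_1 = 2  =>  V_1 = 19.11 V
Part 1:
  Read off the nodal solution: V_1 = 19.11 V
Part 2:
  I_R2 = (V_1 - V_2)/R2 = (19.11 - 0)/47 = 0.4066 A
  Magnitude: I_R2 = 0.4066 A
Part 3:
  I_R1 = (V_0 - V_1)/R1 = (24 - 19.11)/12 = 0.4075 A
  P_R1 = I_R1² × R1 = (0.4075)² × 12 = 1.993 W
Part 4:
  Power in each resistor, P = (ΔV)²/R:
    P_R1 = (24 - 19.11)²/12 = 1.993 W
    P_R2 = (19.11 - 0)²/47 = 7.77 W
    P_R3 = (19.11 - 0)²/20000 = 0.01826 W
  P_total = P_R1 + P_R2 + P_R3 = 9.781 W

Final answers:
1. V_1 = 19.11 V
2. I_R2 = 0.4066 A
3. P_R1 = 1.993 W
4. P_total = 9.781 W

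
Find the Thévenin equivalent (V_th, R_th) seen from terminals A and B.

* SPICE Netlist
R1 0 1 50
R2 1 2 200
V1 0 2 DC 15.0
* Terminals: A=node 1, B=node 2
Step 1 — V_th is the open-circuit voltage V_A - V_B (nothing connected across the terminals).
Nodal analysis, taking node 2 as the 0 V reference.
Source V1 fixes V_0 = 15 V.
KCL at each unknown node (sum of currents leaving = 0; resistances in Ω):
  Node 1: (V_1 - 15)/50 + (V_1 - 0)/200 = 0
Collecting terms: 0.025 × V_1 = 0.3  =>  V_1 = 12 V
V_th = V_1 - V_2 = 12 - 0 = 12 V
Step 2 — R_th: zero the source — replace V1 by a short circuit (node 2 merges into node 0) — and find the resistance seen between A (node 1) and B (node 0).
Reduce the network between node 1 (A) and node 0 (B) by series/parallel combination:
  Rp1 = R1 ‖ R2 (parallel, both between nodes 0 and 1) = 1/(1/50 + 1/200) = 40 Ω
R_th = 40 Ω

Final answer: V_th = 12 V, R_th = 40 Ω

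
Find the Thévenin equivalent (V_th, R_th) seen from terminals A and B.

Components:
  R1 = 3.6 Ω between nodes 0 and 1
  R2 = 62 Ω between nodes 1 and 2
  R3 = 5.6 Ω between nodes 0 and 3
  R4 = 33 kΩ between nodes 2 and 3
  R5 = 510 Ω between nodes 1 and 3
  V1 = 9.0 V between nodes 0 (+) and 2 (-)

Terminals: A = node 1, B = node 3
Step 1 — V_th is the open-circuit voltage V_A - V_B (nothing connected across the terminals).
Nodal analysis, taking node 2 as the 0 V reference.
Source V1 fixes V_0 = 9 V.
KCL at each unknown node (sum of currents leaving = 0; resistances in Ω):
  Node 1: (V_1 - 9)/3.6 + (V_1 - 0)/62 + (V_1 - V_3)/510 = 0
  Node 3: (V_3 - 9)/5.6 + (V_3 - 0)/33000 + (V_3 - V_1)/510 = 0
Collecting terms (coefficients in siemens):
  0.2959·V_1 - 0.001961·V_3 = 2.5
  0.1806·V_3 - 0.001961·V_1 = 1.607
Determinant D = (0.2959)(0.1806) - (-0.001961)(-0.001961) = 0.05342
V_1 = [(2.5)(0.1806) - (-0.001961)(1.607)]/D = 8.509 V
V_3 = [(0.2959)(1.607) - (2.5)(-0.001961)]/D = 8.993 V
V_th = V_1 - V_3 = 8.509 - 8.993 = -0.4838 V
Step 2 — R_th: zero the source — replace V1 by a short circuit (node 2 merges into node 0) — and find the resistance seen between A (node 1) and B (node 3).
Reduce the network between node 1 (A) and node 3 (B) by series/parallel combination:
  Rp1 = R1 ‖ R2 (parallel, both between nodes 0 and 1) = 1/(1/3.6 + 1/62) = 3.402 Ω
  Rp2 = R3 ‖ R4 (parallel, both between nodes 0 and 3) = 1/(1/5.6 + 1/33000) = 5.599 Ω
  Rs1 = Rp1 + Rp2 (series, joined only at node 0) = 3.402 + 5.599 = 9.001 Ω
  Rp3 = R5 ‖ Rs1 (parallel, both between nodes 1 and 3) = 1/(1/510 + 1/9.001) = 8.845 Ω
R_th = 8.845 Ω

Final answer: V_th = -0.4838 V, R_th = 8.845 Ω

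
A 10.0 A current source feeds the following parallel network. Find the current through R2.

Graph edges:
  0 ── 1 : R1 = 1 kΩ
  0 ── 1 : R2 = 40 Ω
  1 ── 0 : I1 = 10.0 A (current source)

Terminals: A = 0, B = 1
All resistors sit directly between nodes 0 and 1, so they are in parallel and share one voltage V; the full source current 10 A splits among them.
1/R_par = 1/1000 + 1/40 = 0.026 S  =>  R_par = 38.46 Ω
V = I × R_par = 10 × 38.46 = 384.6 V
I_R2 = V/R2 = 384.6/40 = 9.615 A

Final answer: 9.615 A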